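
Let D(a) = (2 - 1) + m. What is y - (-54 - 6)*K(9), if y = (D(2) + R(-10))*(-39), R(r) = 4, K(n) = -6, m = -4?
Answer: -399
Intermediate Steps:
D(a) = -3 (D(a) = (2 - 1) - 4 = 1 - 4 = -3)
y = -39 (y = (-3 + 4)*(-39) = 1*(-39) = -39)
y - (-54 - 6)*K(9) = -39 - (-54 - 6)*(-6) = -39 - (-60)*(-6) = -39 - 1*360 = -39 - 360 = -399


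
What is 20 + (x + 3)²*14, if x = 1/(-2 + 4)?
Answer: 383/2 ≈ 191.50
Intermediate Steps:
x = ½ (x = 1/2 = ½ ≈ 0.50000)
20 + (x + 3)²*14 = 20 + (½ + 3)²*14 = 20 + (7/2)²*14 = 20 + (49/4)*14 = 20 + 343/2 = 383/2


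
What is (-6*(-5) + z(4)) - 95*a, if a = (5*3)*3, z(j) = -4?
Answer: -4249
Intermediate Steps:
a = 45 (a = 15*3 = 45)
(-6*(-5) + z(4)) - 95*a = (-6*(-5) - 4) - 95*45 = (30 - 4) - 4275 = 26 - 4275 = -4249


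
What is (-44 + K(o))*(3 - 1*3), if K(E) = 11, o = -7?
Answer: 0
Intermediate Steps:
(-44 + K(o))*(3 - 1*3) = (-44 + 11)*(3 - 1*3) = -33*(3 - 3) = -33*0 = 0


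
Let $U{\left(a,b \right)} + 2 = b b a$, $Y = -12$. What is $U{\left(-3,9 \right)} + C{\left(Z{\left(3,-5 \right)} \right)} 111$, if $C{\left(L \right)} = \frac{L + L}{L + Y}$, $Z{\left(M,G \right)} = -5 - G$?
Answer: $-245$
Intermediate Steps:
$U{\left(a,b \right)} = -2 + a b^{2}$ ($U{\left(a,b \right)} = -2 + b b a = -2 + b^{2} a = -2 + a b^{2}$)
$C{\left(L \right)} = \frac{2 L}{-12 + L}$ ($C{\left(L \right)} = \frac{L + L}{L - 12} = \frac{2 L}{-12 + L}$)
$U{\left(-3,9 \right)} + C{\left(Z{\left(3,-5 \right)} \right)} 111 = \left(-2 - 3 \cdot 9^{2}\right) + \frac{2 \left(-5 - -5\right)}{-12 - 0} \cdot 111 = \left(-2 - 243\right) + \frac{2 \left(-5 + 5\right)}{-12 + \left(-5 + 5\right)} 111 = \left(-2 - 243\right) + 2 \cdot 0 \frac{1}{-12 + 0} \cdot 111 = -245 + 2 \cdot 0 \frac{1}{-12} \cdot 111 = -245 + 2 \cdot 0 \left(- \frac{1}{12}\right) 111 = -245 + 0 \cdot 111 = -245 + 0 = -245$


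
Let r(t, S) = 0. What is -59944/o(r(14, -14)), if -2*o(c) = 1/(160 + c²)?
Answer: 19182080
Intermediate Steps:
o(c) = -1/(2*(160 + c²))
-59944/o(r(14, -14)) = -59944/((-1/(320 + 2*0²))) = -59944/((-1/(320 + 2*0))) = -59944/((-1/(320 + 0))) = -59944/((-1/320)) = -59944/((-1*1/320)) = -59944/(-1/320) = -59944*(-320) = 19182080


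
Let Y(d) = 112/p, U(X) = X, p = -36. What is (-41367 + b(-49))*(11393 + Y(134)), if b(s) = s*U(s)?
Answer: -3994365694/9 ≈ -4.4382e+8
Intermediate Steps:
Y(d) = -28/9 (Y(d) = 112/(-36) = 112*(-1/36) = -28/9)
b(s) = s² (b(s) = s*s = s²)
(-41367 + b(-49))*(11393 + Y(134)) = (-41367 + (-49)²)*(11393 - 28/9) = (-41367 + 2401)*(102509/9) = -38966*102509/9 = -3994365694/9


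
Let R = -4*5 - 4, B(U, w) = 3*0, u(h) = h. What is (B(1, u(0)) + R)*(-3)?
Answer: 72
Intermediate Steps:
B(U, w) = 0
R = -24 (R = -20 - 4 = -24)
(B(1, u(0)) + R)*(-3) = (0 - 24)*(-3) = -24*(-3) = 72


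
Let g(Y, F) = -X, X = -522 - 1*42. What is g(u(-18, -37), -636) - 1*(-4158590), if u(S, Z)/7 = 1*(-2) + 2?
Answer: 4159154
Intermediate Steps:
u(S, Z) = 0 (u(S, Z) = 7*(1*(-2) + 2) = 7*(-2 + 2) = 7*0 = 0)
X = -564 (X = -522 - 42 = -564)
g(Y, F) = 564 (g(Y, F) = -1*(-564) = 564)
g(u(-18, -37), -636) - 1*(-4158590) = 564 - 1*(-4158590) = 564 + 4158590 = 4159154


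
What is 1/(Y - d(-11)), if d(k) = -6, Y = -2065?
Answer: -1/2059 ≈ -0.00048567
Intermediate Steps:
1/(Y - d(-11)) = 1/(-2065 - 1*(-6)) = 1/(-2065 + 6) = 1/(-2059) = -1/2059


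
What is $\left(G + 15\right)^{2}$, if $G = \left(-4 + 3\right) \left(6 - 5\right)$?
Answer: $196$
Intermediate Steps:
$G = -1$ ($G = \left(-1\right) 1 = -1$)
$\left(G + 15\right)^{2} = \left(-1 + 15\right)^{2} = 14^{2} = 196$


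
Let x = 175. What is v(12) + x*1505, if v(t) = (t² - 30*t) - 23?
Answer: 263136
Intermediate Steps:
v(t) = -23 + t² - 30*t
v(12) + x*1505 = (-23 + 12² - 30*12) + 175*1505 = (-23 + 144 - 360) + 263375 = -239 + 263375 = 263136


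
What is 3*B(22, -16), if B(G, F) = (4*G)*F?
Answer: -4224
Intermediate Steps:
B(G, F) = 4*F*G
3*B(22, -16) = 3*(4*(-16)*22) = 3*(-1408) = -4224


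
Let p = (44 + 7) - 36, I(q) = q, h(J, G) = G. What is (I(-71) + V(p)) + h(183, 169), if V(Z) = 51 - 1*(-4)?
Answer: 153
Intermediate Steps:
p = 15 (p = 51 - 36 = 15)
V(Z) = 55 (V(Z) = 51 + 4 = 55)
(I(-71) + V(p)) + h(183, 169) = (-71 + 55) + 169 = -16 + 169 = 153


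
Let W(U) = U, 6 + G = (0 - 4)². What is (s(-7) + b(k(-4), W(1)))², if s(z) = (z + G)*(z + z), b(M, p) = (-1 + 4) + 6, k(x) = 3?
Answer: 1089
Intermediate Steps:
G = 10 (G = -6 + (0 - 4)² = -6 + (-4)² = -6 + 16 = 10)
b(M, p) = 9 (b(M, p) = 3 + 6 = 9)
s(z) = 2*z*(10 + z) (s(z) = (z + 10)*(z + z) = (10 + z)*(2*z) = 2*z*(10 + z))
(s(-7) + b(k(-4), W(1)))² = (2*(-7)*(10 - 7) + 9)² = (2*(-7)*3 + 9)² = (-42 + 9)² = (-33)² = 1089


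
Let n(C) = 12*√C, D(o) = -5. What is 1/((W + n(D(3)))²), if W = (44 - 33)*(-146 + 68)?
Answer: I/(36*(572*√5 + 20429*I)) ≈ 1.3544e-6 + 8.4798e-8*I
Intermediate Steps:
W = -858 (W = 11*(-78) = -858)
1/((W + n(D(3)))²) = 1/((-858 + 12*√(-5))²) = 1/((-858 + 12*(I*√5))²) = 1/((-858 + 12*I*√5)²) = (-858 + 12*I*√5)⁻²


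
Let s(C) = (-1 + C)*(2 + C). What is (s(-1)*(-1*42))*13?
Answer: 1092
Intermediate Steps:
(s(-1)*(-1*42))*13 = ((-2 - 1 + (-1)**2)*(-1*42))*13 = ((-2 - 1 + 1)*(-42))*13 = -2*(-42)*13 = 84*13 = 1092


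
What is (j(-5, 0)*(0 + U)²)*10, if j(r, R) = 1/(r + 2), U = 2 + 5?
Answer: -490/3 ≈ -163.33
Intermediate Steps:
U = 7
j(r, R) = 1/(2 + r)
(j(-5, 0)*(0 + U)²)*10 = ((0 + 7)²/(2 - 5))*10 = (7²/(-3))*10 = -⅓*49*10 = -49/3*10 = -490/3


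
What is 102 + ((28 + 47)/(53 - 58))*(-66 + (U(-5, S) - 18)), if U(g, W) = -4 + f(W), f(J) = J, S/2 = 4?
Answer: 1302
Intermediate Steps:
S = 8 (S = 2*4 = 8)
U(g, W) = -4 + W
102 + ((28 + 47)/(53 - 58))*(-66 + (U(-5, S) - 18)) = 102 + ((28 + 47)/(53 - 58))*(-66 + ((-4 + 8) - 18)) = 102 + (75/(-5))*(-66 + (4 - 18)) = 102 + (75*(-1/5))*(-66 - 14) = 102 - 15*(-80) = 102 + 1200 = 1302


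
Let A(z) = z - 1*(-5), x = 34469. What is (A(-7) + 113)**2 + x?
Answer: 46790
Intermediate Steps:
A(z) = 5 + z (A(z) = z + 5 = 5 + z)
(A(-7) + 113)**2 + x = ((5 - 7) + 113)**2 + 34469 = (-2 + 113)**2 + 34469 = 111**2 + 34469 = 12321 + 34469 = 46790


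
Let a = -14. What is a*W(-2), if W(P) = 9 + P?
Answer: -98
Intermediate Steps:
a*W(-2) = -14*(9 - 2) = -14*7 = -98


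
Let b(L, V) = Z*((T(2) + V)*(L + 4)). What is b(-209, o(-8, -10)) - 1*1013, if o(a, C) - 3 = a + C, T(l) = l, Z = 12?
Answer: 30967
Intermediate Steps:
o(a, C) = 3 + C + a (o(a, C) = 3 + (a + C) = 3 + (C + a) = 3 + C + a)
b(L, V) = 12*(2 + V)*(4 + L) (b(L, V) = 12*((2 + V)*(L + 4)) = 12*((2 + V)*(4 + L)) = 12*(2 + V)*(4 + L))
b(-209, o(-8, -10)) - 1*1013 = (96 + 24*(-209) + 48*(3 - 10 - 8) + 12*(-209)*(3 - 10 - 8)) - 1*1013 = (96 - 5016 + 48*(-15) + 12*(-209)*(-15)) - 1013 = (96 - 5016 - 720 + 37620) - 1013 = 31980 - 1013 = 30967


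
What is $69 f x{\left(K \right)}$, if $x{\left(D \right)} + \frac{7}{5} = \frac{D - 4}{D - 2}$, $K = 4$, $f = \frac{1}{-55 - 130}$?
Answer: $\frac{483}{925} \approx 0.52216$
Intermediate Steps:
$f = - \frac{1}{185}$ ($f = \frac{1}{-185} = - \frac{1}{185} \approx -0.0054054$)
$x{\left(D \right)} = - \frac{7}{5} + \frac{-4 + D}{-2 + D}$ ($x{\left(D \right)} = - \frac{7}{5} + \frac{D - 4}{D - 2} = - \frac{7}{5} + \frac{-4 + D}{-2 + D}$)
$69 f x{\left(K \right)} = 69 \left(- \frac{1}{185}\right) \frac{2 \left(-3 - 4\right)}{5 \left(-2 + 4\right)} = - \frac{69 \frac{2 \left(-3 - 4\right)}{5 \cdot 2}}{185} = - \frac{69 \cdot \frac{2}{5} \cdot \frac{1}{2} \left(-7\right)}{185} = \left(- \frac{69}{185}\right) \left(- \frac{7}{5}\right) = \frac{483}{925}$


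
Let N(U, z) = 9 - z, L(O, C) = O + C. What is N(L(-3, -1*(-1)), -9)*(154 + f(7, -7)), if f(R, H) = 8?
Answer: 2916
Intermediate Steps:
L(O, C) = C + O
N(L(-3, -1*(-1)), -9)*(154 + f(7, -7)) = (9 - 1*(-9))*(154 + 8) = (9 + 9)*162 = 18*162 = 2916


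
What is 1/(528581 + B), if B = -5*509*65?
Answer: 1/363156 ≈ 2.7536e-6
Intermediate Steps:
B = -165425 (B = -2545*65 = -165425)
1/(528581 + B) = 1/(528581 - 165425) = 1/363156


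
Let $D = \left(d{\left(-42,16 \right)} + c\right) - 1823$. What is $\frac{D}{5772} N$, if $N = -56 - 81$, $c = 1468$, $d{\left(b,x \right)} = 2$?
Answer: $\frac{48361}{5772} \approx 8.3786$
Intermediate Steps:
$D = -353$ ($D = \left(2 + 1468\right) - 1823 = 1470 - 1823 = -353$)
$N = -137$ ($N = -56 - 81 = -137$)
$\frac{D}{5772} N = - \frac{353}{5772} \left(-137\right) = \left(-353\right) \frac{1}{5772} \left(-137\right) = \left(- \frac{353}{5772}\right) \left(-137\right) = \frac{48361}{5772}$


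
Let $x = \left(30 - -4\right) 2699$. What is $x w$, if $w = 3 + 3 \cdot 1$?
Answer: $550596$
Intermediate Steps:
$x = 91766$ ($x = \left(30 + 4\right) 2699 = 34 \cdot 2699 = 91766$)
$w = 6$ ($w = 3 + 3 = 6$)
$x w = 91766 \cdot 6 = 550596$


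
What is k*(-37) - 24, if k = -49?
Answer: 1789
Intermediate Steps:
k*(-37) - 24 = -49*(-37) - 24 = 1813 - 24 = 1789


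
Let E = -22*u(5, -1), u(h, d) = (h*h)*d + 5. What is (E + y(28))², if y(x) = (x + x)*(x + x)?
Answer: 12787776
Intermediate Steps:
u(h, d) = 5 + d*h² (u(h, d) = h²*d + 5 = d*h² + 5 = 5 + d*h²)
E = 440 (E = -22*(5 - 1*5²) = -22*(5 - 1*25) = -22*(5 - 25) = -22*(-20) = 440)
y(x) = 4*x² (y(x) = (2*x)*(2*x) = 4*x²)
(E + y(28))² = (440 + 4*28²)² = (440 + 4*784)² = (440 + 3136)² = 3576² = 12787776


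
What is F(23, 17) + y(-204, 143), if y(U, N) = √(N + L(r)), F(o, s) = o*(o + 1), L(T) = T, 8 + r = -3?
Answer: 552 + 2*√33 ≈ 563.49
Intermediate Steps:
r = -11 (r = -8 - 3 = -11)
F(o, s) = o*(1 + o)
y(U, N) = √(-11 + N) (y(U, N) = √(N - 11) = √(-11 + N))
F(23, 17) + y(-204, 143) = 23*(1 + 23) + √(-11 + 143) = 23*24 + √132 = 552 + 2*√33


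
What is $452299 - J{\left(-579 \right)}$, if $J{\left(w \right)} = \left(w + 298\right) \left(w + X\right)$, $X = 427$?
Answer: $409587$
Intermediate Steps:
$J{\left(w \right)} = \left(298 + w\right) \left(427 + w\right)$ ($J{\left(w \right)} = \left(w + 298\right) \left(w + 427\right) = \left(298 + w\right) \left(427 + w\right)$)
$452299 - J{\left(-579 \right)} = 452299 - \left(127246 + \left(-579\right)^{2} + 725 \left(-579\right)\right) = 452299 - \left(127246 + 335241 - 419775\right) = 452299 - 42712 = 409587$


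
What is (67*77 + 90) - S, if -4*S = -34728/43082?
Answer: 113064368/21541 ≈ 5248.8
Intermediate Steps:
S = 4341/21541 (S = -(-8682)/43082 = -¼*(-17364/21541) = 4341/21541 ≈ 0.20152)
(67*77 + 90) - S = (67*77 + 90) - 1*4341/21541 = (5159 + 90) - 4341/21541 = 5249 - 4341/21541 = 113064368/21541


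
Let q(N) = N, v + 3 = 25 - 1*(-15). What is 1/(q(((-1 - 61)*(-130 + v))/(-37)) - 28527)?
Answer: -37/1061265 ≈ -3.4864e-5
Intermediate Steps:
v = 37 (v = -3 + (25 - 1*(-15)) = -3 + (25 + 15) = -3 + 40 = 37)
1/(q(((-1 - 61)*(-130 + v))/(-37)) - 28527) = 1/(((-1 - 61)*(-130 + 37))/(-37) - 28527) = 1/(-62*(-93)*(-1/37) - 28527) = 1/(5766*(-1/37) - 28527) = 1/(-5766/37 - 28527) = 1/(-1061265/37) = -37/1061265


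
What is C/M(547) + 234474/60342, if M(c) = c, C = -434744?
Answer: -4350844195/5501179 ≈ -790.89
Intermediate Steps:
C/M(547) + 234474/60342 = -434744/547 + 234474/60342 = -434744*1/547 + 234474*(1/60342) = -434744/547 + 39079/10057 = -4350844195/5501179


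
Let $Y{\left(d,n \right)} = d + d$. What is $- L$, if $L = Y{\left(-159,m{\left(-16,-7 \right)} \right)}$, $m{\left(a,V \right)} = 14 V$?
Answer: $318$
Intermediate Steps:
$Y{\left(d,n \right)} = 2 d$
$L = -318$ ($L = 2 \left(-159\right) = -318$)
$- L = \left(-1\right) \left(-318\right) = 318$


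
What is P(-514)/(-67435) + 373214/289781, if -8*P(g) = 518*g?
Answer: 31046679477/39082763470 ≈ 0.79438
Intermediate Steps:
P(g) = -259*g/4
P(-514)/(-67435) + 373214/289781 = -259/4*(-514)/(-67435) + 373214/289781 = (66563/2)*(-1/67435) + 373214*(1/289781) = -66563/134870 + 373214/289781 = 31046679477/39082763470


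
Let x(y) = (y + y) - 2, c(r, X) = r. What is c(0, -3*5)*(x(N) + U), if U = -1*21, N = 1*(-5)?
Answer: 0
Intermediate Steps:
N = -5
U = -21
x(y) = -2 + 2*y (x(y) = 2*y - 2 = -2 + 2*y)
c(0, -3*5)*(x(N) + U) = 0*((-2 + 2*(-5)) - 21) = 0*((-2 - 10) - 21) = 0*(-12 - 21) = 0*(-33) = 0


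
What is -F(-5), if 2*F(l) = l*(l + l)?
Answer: -25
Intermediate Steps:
F(l) = l² (F(l) = (l*(l + l))/2 = (l*(2*l))/2 = (2*l²)/2 = l²)
-F(-5) = -1*(-5)² = -1*25 = -25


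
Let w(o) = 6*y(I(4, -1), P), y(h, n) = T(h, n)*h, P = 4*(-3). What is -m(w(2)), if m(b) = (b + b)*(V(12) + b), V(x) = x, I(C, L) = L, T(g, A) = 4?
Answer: -576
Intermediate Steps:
P = -12
y(h, n) = 4*h
w(o) = -24 (w(o) = 6*(4*(-1)) = 6*(-4) = -24)
m(b) = 2*b*(12 + b) (m(b) = (b + b)*(12 + b) = (2*b)*(12 + b) = 2*b*(12 + b))
-m(w(2)) = -2*(-24)*(12 - 24) = -2*(-24)*(-12) = -1*576 = -576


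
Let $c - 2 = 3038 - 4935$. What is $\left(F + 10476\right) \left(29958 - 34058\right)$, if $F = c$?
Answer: $-35182100$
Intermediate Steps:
$c = -1895$ ($c = 2 + \left(3038 - 4935\right) = 2 - 1897 = -1895$)
$F = -1895$
$\left(F + 10476\right) \left(29958 - 34058\right) = \left(-1895 + 10476\right) \left(29958 - 34058\right) = 8581 \left(-4100\right) = -35182100$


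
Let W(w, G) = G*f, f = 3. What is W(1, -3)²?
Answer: 81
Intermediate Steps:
W(w, G) = 3*G (W(w, G) = G*3 = 3*G)
W(1, -3)² = (3*(-3))² = (-9)² = 81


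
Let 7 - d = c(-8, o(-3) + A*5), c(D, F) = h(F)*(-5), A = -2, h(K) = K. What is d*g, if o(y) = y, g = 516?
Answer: -29928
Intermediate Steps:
c(D, F) = -5*F (c(D, F) = F*(-5) = -5*F)
d = -58 (d = 7 - (-5)*(-3 - 2*5) = 7 - (-5)*(-3 - 10) = 7 - (-5)*(-13) = 7 - 1*65 = 7 - 65 = -58)
d*g = -58*516 = -29928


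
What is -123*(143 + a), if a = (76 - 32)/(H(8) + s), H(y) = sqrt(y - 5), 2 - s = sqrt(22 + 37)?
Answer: 1353*(-30 - 13*sqrt(3) + 13*sqrt(59))/(2 + sqrt(3) - sqrt(59)) ≈ -16219.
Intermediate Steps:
s = 2 - sqrt(59) (s = 2 - sqrt(22 + 37) = 2 - sqrt(59) ≈ -5.6811)
H(y) = sqrt(-5 + y)
a = 44/(2 + sqrt(3) - sqrt(59)) (a = (76 - 32)/(sqrt(-5 + 8) + (2 - sqrt(59))) = 44/(sqrt(3) + (2 - sqrt(59))) = 44/(2 + sqrt(3) - sqrt(59)) ≈ -11.142)
-123*(143 + a) = -123*(143 + 44/(2 + sqrt(3) - sqrt(59))) = -17589 - 5412/(2 + sqrt(3) - sqrt(59))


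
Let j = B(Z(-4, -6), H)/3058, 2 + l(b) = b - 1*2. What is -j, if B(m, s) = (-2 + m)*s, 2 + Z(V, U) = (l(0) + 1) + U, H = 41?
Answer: 533/3058 ≈ 0.17430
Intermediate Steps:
l(b) = -4 + b (l(b) = -2 + (b - 1*2) = -2 + (b - 2) = -2 + (-2 + b) = -4 + b)
Z(V, U) = -5 + U (Z(V, U) = -2 + (((-4 + 0) + 1) + U) = -2 + ((-4 + 1) + U) = -2 + (-3 + U) = -5 + U)
B(m, s) = s*(-2 + m)
j = -533/3058 (j = (41*(-2 + (-5 - 6)))/3058 = (41*(-2 - 11))*(1/3058) = (41*(-13))*(1/3058) = -533*1/3058 = -533/3058 ≈ -0.17430)
-j = -1*(-533/3058) = 533/3058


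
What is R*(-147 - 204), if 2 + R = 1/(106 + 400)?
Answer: 354861/506 ≈ 701.31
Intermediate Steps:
R = -1011/506 (R = -2 + 1/(106 + 400) = -2 + 1/506 = -1011/506 ≈ -1.9980)
R*(-147 - 204) = -1011*(-147 - 204)/506 = -1011/506*(-351) = 354861/506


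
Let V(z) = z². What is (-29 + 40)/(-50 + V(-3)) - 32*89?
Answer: -116779/41 ≈ -2848.3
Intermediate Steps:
(-29 + 40)/(-50 + V(-3)) - 32*89 = (-29 + 40)/(-50 + (-3)²) - 32*89 = 11/(-50 + 9) - 2848 = 11/(-41) - 2848 = 11*(-1/41) - 2848 = -11/41 - 2848 = -116779/41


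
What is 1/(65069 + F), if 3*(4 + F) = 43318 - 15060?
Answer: 3/223453 ≈ 1.3426e-5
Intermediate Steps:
F = 28246/3 (F = -4 + (43318 - 15060)/3 = -4 + (⅓)*28258 = -4 + 28258/3 = 28246/3 ≈ 9415.3)
1/(65069 + F) = 1/(65069 + 28246/3) = 1/(223453/3) = 3/223453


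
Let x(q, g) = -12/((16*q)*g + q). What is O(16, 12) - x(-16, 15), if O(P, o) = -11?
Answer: -10607/964 ≈ -11.003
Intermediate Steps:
x(q, g) = -12/(q + 16*g*q) (x(q, g) = -12/(16*g*q + q) = -12/(q + 16*g*q))
O(16, 12) - x(-16, 15) = -11 - (-12)/((-16)*(1 + 16*15)) = -11 - (-12)*(-1)/(16*(1 + 240)) = -11 - (-12)*(-1)/(16*241) = -11 - 1*3/964 = -11 - 3/964 = -10607/964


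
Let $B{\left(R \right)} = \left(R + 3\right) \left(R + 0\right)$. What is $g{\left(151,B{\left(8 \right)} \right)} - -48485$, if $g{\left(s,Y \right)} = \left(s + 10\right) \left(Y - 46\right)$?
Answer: $55247$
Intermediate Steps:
$B{\left(R \right)} = R \left(3 + R\right)$ ($B{\left(R \right)} = \left(3 + R\right) R = R \left(3 + R\right)$)
$g{\left(s,Y \right)} = \left(-46 + Y\right) \left(10 + s\right)$ ($g{\left(s,Y \right)} = \left(10 + s\right) \left(-46 + Y\right) = \left(-46 + Y\right) \left(10 + s\right)$)
$g{\left(151,B{\left(8 \right)} \right)} - -48485 = \left(-460 - 6946 + 10 \cdot 8 \left(3 + 8\right) + 8 \left(3 + 8\right) 151\right) - -48485 = \left(-460 - 6946 + 10 \cdot 8 \cdot 11 + 8 \cdot 11 \cdot 151\right) + 48485 = \left(-460 - 6946 + 10 \cdot 88 + 88 \cdot 151\right) + 48485 = \left(-460 - 6946 + 880 + 13288\right) + 48485 = 6762 + 48485 = 55247$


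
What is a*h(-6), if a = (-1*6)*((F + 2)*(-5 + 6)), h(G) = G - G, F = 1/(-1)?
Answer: 0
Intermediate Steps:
F = -1 (F = 1*(-1) = -1)
h(G) = 0
a = -6 (a = (-1*6)*((-1 + 2)*(-5 + 6)) = -6 ≈ -6.0000)
a*h(-6) = -6*0 = 0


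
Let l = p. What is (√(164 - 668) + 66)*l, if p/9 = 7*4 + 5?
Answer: 19602 + 1782*I*√14 ≈ 19602.0 + 6667.6*I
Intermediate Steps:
p = 297 (p = 9*(7*4 + 5) = 9*(28 + 5) = 9*33 = 297)
l = 297
(√(164 - 668) + 66)*l = (√(164 - 668) + 66)*297 = (√(-504) + 66)*297 = (6*I*√14 + 66)*297 = (66 + 6*I*√14)*297 = 19602 + 1782*I*√14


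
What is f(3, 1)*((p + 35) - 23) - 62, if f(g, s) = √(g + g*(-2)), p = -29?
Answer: -62 - 17*I*√3 ≈ -62.0 - 29.445*I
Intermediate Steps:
f(g, s) = √(-g) (f(g, s) = √(g - 2*g) = √(-g))
f(3, 1)*((p + 35) - 23) - 62 = √(-1*3)*((-29 + 35) - 23) - 62 = √(-3)*(6 - 23) - 62 = (I*√3)*(-17) - 62 = -17*I*√3 - 62 = -62 - 17*I*√3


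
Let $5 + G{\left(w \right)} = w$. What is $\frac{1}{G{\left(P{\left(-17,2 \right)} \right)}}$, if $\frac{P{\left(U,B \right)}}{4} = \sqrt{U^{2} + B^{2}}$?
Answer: $\frac{5}{4663} + \frac{4 \sqrt{293}}{4663} \approx 0.015756$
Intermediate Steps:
$P{\left(U,B \right)} = 4 \sqrt{B^{2} + U^{2}}$ ($P{\left(U,B \right)} = 4 \sqrt{U^{2} + B^{2}} = 4 \sqrt{B^{2} + U^{2}}$)
$G{\left(w \right)} = -5 + w$
$\frac{1}{G{\left(P{\left(-17,2 \right)} \right)}} = \frac{1}{-5 + 4 \sqrt{2^{2} + \left(-17\right)^{2}}} = \frac{1}{-5 + 4 \sqrt{4 + 289}} = \frac{1}{-5 + 4 \sqrt{293}}$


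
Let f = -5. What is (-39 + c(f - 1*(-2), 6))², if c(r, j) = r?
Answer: 1764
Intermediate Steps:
(-39 + c(f - 1*(-2), 6))² = (-39 + (-5 - 1*(-2)))² = (-39 + (-5 + 2))² = (-39 - 3)² = (-42)² = 1764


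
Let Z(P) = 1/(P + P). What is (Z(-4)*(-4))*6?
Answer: 3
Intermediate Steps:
Z(P) = 1/(2*P)
(Z(-4)*(-4))*6 = (((½)/(-4))*(-4))*6 = (((½)*(-¼))*(-4))*6 = -⅛*(-4)*6 = (½)*6 = 3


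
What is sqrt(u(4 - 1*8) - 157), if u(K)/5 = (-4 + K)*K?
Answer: sqrt(3) ≈ 1.7320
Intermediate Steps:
u(K) = 5*K*(-4 + K) (u(K) = 5*((-4 + K)*K) = 5*(K*(-4 + K)) = 5*K*(-4 + K))
sqrt(u(4 - 1*8) - 157) = sqrt(5*(4 - 1*8)*(-4 + (4 - 1*8)) - 157) = sqrt(5*(4 - 8)*(-4 + (4 - 8)) - 157) = sqrt(5*(-4)*(-4 - 4) - 157) = sqrt(5*(-4)*(-8) - 157) = sqrt(160 - 157) = sqrt(3)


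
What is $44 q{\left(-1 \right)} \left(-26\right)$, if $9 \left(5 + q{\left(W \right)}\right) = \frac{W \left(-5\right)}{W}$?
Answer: $\frac{57200}{9} \approx 6355.6$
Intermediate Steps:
$q{\left(W \right)} = - \frac{50}{9}$ ($q{\left(W \right)} = -5 + \frac{W \left(-5\right) \frac{1}{W}}{9} = -5 + \frac{- 5 W \frac{1}{W}}{9} = -5 + \frac{1}{9} \left(-5\right) = -5 - \frac{5}{9} = - \frac{50}{9}$)
$44 q{\left(-1 \right)} \left(-26\right) = 44 \left(- \frac{50}{9}\right) \left(-26\right) = \left(- \frac{2200}{9}\right) \left(-26\right) = \frac{57200}{9}$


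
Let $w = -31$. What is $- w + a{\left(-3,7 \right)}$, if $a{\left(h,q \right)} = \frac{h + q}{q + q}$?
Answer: $\frac{219}{7} \approx 31.286$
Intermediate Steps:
$a{\left(h,q \right)} = \frac{h + q}{2 q}$
$- w + a{\left(-3,7 \right)} = \left(-1\right) \left(-31\right) + \frac{-3 + 7}{2 \cdot 7} = 31 + \frac{1}{2} \cdot \frac{1}{7} \cdot 4 = 31 + \frac{2}{7} = \frac{219}{7}$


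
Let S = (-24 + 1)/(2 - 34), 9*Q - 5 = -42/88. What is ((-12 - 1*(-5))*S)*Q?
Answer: -32039/12672 ≈ -2.5283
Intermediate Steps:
Q = 199/396 (Q = 5/9 + (-42/88)/9 = 5/9 + (-42*1/88)/9 = 5/9 + (⅑)*(-21/44) = 5/9 - 7/132 = 199/396 ≈ 0.50253)
S = 23/32 (S = -23/(-32) = -23*(-1/32) = 23/32 ≈ 0.71875)
((-12 - 1*(-5))*S)*Q = ((-12 - 1*(-5))*(23/32))*(199/396) = ((-12 + 5)*(23/32))*(199/396) = -7*23/32*(199/396) = -161/32*199/396 = -32039/12672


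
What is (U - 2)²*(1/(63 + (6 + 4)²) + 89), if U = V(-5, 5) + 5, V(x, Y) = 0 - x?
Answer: 928512/163 ≈ 5696.4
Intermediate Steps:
V(x, Y) = -x
U = 10 (U = -1*(-5) + 5 = 5 + 5 = 10)
(U - 2)²*(1/(63 + (6 + 4)²) + 89) = (10 - 2)²*(1/(63 + (6 + 4)²) + 89) = 8²*(1/(63 + 10²) + 89) = 64*(1/(63 + 100) + 89) = 64*(1/163 + 89) = 64*(14508/163) = 928512/163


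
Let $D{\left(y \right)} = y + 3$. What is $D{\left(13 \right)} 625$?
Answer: $10000$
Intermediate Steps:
$D{\left(y \right)} = 3 + y$
$D{\left(13 \right)} 625 = \left(3 + 13\right) 625 = 16 \cdot 625 = 10000$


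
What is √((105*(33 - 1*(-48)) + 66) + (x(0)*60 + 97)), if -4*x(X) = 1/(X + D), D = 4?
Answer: √34657/2 ≈ 93.082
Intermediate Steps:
x(X) = -1/(4*(4 + X)) (x(X) = -1/(4*(X + 4)) = -1/(4*(4 + X)))
√((105*(33 - 1*(-48)) + 66) + (x(0)*60 + 97)) = √((105*(33 - 1*(-48)) + 66) + (-1/(16 + 4*0)*60 + 97)) = √((105*(33 + 48) + 66) + (-1/(16 + 0)*60 + 97)) = √((105*81 + 66) + (-1/16*60 + 97)) = √((8505 + 66) + (-1*1/16*60 + 97)) = √(8571 + (-1/16*60 + 97)) = √(8571 + (-15/4 + 97)) = √(8571 + 373/4) = √(34657/4) = √34657/2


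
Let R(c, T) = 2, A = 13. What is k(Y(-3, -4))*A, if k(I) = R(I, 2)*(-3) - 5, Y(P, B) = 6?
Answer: -143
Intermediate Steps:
k(I) = -11 (k(I) = 2*(-3) - 5 = -6 - 5 = -11)
k(Y(-3, -4))*A = -11*13 = -143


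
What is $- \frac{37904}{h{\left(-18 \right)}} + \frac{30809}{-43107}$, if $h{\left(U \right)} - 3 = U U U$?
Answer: $\frac{161593563}{27918967} \approx 5.7879$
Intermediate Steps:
$h{\left(U \right)} = 3 + U^{3}$ ($h{\left(U \right)} = 3 + U U U = 3 + U^{2} U = 3 + U^{3}$)
$- \frac{37904}{h{\left(-18 \right)}} + \frac{30809}{-43107} = - \frac{37904}{3 + \left(-18\right)^{3}} + \frac{30809}{-43107} = - \frac{37904}{3 - 5832} + 30809 \left(- \frac{1}{43107}\right) = - \frac{37904}{-5829} - \frac{30809}{43107} = \left(-37904\right) \left(- \frac{1}{5829}\right) - \frac{30809}{43107} = \frac{37904}{5829} - \frac{30809}{43107} = \frac{161593563}{27918967}$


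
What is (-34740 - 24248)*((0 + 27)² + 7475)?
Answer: -483937552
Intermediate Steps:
(-34740 - 24248)*((0 + 27)² + 7475) = -58988*(27² + 7475) = -58988*(729 + 7475) = -58988*8204 = -483937552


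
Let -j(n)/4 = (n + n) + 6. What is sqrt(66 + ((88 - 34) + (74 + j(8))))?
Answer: sqrt(106) ≈ 10.296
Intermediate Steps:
j(n) = -24 - 8*n (j(n) = -4*((n + n) + 6) = -4*(2*n + 6) = -4*(6 + 2*n) = -24 - 8*n)
sqrt(66 + ((88 - 34) + (74 + j(8)))) = sqrt(66 + ((88 - 34) + (74 + (-24 - 8*8)))) = sqrt(66 + (54 + (74 + (-24 - 64)))) = sqrt(66 + (54 + (74 - 88))) = sqrt(66 + (54 - 14)) = sqrt(66 + 40) = sqrt(106)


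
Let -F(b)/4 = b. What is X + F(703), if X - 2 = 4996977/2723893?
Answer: -7649142353/2723893 ≈ -2808.2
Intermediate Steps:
F(b) = -4*b
X = 10444763/2723893 (X = 2 + 4996977/2723893 = 10444763/2723893 ≈ 3.8345)
X + F(703) = 10444763/2723893 - 4*703 = 10444763/2723893 - 2812 = -7649142353/2723893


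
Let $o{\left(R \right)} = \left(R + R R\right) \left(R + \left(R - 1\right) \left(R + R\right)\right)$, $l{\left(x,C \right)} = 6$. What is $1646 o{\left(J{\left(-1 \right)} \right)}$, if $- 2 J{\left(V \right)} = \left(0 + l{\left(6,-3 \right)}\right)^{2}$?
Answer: $335448216$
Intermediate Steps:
$J{\left(V \right)} = -18$ ($J{\left(V \right)} = - \frac{\left(0 + 6\right)^{2}}{2} = - \frac{6^{2}}{2} = \left(- \frac{1}{2}\right) 36 = -18$)
$o{\left(R \right)} = \left(R + R^{2}\right) \left(R + 2 R \left(-1 + R\right)\right)$ ($o{\left(R \right)} = \left(R + R^{2}\right) \left(R + \left(-1 + R\right) 2 R\right) = \left(R + R^{2}\right) \left(R + 2 R \left(-1 + R\right)\right)$)
$1646 o{\left(J{\left(-1 \right)} \right)} = 1646 \left(-18\right)^{2} \left(-1 - 18 + 2 \left(-18\right)^{2}\right) = 1646 \cdot 324 \left(-1 - 18 + 2 \cdot 324\right) = 1646 \cdot 324 \left(-1 - 18 + 648\right) = 1646 \cdot 324 \cdot 629 = 1646 \cdot 203796 = 335448216$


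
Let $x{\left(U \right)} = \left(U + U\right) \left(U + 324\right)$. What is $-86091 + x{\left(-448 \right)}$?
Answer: $25013$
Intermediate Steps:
$x{\left(U \right)} = 2 U \left(324 + U\right)$
$-86091 + x{\left(-448 \right)} = -86091 + 2 \left(-448\right) \left(324 - 448\right) = -86091 + 2 \left(-448\right) \left(-124\right) = -86091 + 111104 = 25013$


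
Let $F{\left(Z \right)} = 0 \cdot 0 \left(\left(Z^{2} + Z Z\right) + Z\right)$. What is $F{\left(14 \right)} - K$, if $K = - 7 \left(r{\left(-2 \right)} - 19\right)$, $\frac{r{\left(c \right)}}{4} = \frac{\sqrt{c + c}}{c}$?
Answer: $-133 - 28 i \approx -133.0 - 28.0 i$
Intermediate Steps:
$r{\left(c \right)} = \frac{4 \sqrt{2}}{\sqrt{c}}$ ($r{\left(c \right)} = 4 \frac{\sqrt{c + c}}{c} = 4 \frac{\sqrt{2 c}}{c} = 4 \frac{\sqrt{2} \sqrt{c}}{c} = 4 \frac{\sqrt{2}}{\sqrt{c}} = \frac{4 \sqrt{2}}{\sqrt{c}}$)
$K = 133 + 28 i$ ($K = - 7 \left(\frac{4 \sqrt{2}}{i \sqrt{2}} - 19\right) = - 7 \left(4 \sqrt{2} \left(- \frac{i \sqrt{2}}{2}\right) - 19\right) = - 7 \left(- 4 i - 19\right) = - 7 \left(-19 - 4 i\right) = 133 + 28 i \approx 133.0 + 28.0 i$)
$F{\left(Z \right)} = 0$ ($F{\left(Z \right)} = 0 \left(\left(Z^{2} + Z^{2}\right) + Z\right) = 0 \left(2 Z^{2} + Z\right) = 0 \left(Z + 2 Z^{2}\right) = 0$)
$F{\left(14 \right)} - K = 0 - \left(133 + 28 i\right) = -133 - 28 i$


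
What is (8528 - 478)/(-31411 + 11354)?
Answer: -8050/20057 ≈ -0.40136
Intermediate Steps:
(8528 - 478)/(-31411 + 11354) = 8050/(-20057) = 8050*(-1/20057) = -8050/20057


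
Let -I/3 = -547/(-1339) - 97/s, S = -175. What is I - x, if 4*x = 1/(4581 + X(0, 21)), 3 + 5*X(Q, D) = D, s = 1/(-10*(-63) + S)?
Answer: 16255951255873/122775588 ≈ 1.3240e+5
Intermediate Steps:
s = 1/455 (s = 1/(-10*(-63) - 175) = 1/(630 - 175) = 1/455 ≈ 0.0021978)
X(Q, D) = -⅗ + D/5
x = 5/91692 (x = 1/(4*(4581 + (-⅗ + (⅕)*21))) = 1/(4*(4581 + (-⅗ + 21/5))) = 1/(4*(4581 + 18/5)) = 1/(4*(22923/5)) = (¼)*(5/22923) = 5/91692 ≈ 5.4530e-5)
I = 177288654/1339 (I = -3*(-547/(-1339) - 97/1/455) = -3*(-547*(-1/1339) - 97*455) = -3*(547/1339 - 44135) = -3*(-59096218/1339) = 177288654/1339 ≈ 1.3240e+5)
I - x = 177288654/1339 - 1*5/91692 = 177288654/1339 - 5/91692 = 16255951255873/122775588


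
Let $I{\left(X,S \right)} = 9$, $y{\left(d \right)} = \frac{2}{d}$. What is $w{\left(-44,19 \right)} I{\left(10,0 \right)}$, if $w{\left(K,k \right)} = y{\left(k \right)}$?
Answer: $\frac{18}{19} \approx 0.94737$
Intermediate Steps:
$w{\left(K,k \right)} = \frac{2}{k}$
$w{\left(-44,19 \right)} I{\left(10,0 \right)} = \frac{2}{19} \cdot 9 = \frac{18}{19}$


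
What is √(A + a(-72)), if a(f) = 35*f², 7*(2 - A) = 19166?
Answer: 12*√1241 ≈ 422.73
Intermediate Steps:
A = -2736 (A = 2 - ⅐*19166 = 2 - 2738 = -2736)
√(A + a(-72)) = √(-2736 + 35*(-72)²) = √(-2736 + 35*5184) = √(-2736 + 181440) = √178704 = 12*√1241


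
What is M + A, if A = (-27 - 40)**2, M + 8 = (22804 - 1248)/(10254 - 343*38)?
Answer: 3108906/695 ≈ 4473.2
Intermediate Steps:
M = -10949/695 (M = -8 + (22804 - 1248)/(10254 - 343*38) = -8 + 21556/(10254 - 13034) = -8 + 21556/(-2780) = -8 + 21556*(-1/2780) = -8 - 5389/695 = -10949/695 ≈ -15.754)
A = 4489 (A = (-67)**2 = 4489)
M + A = -10949/695 + 4489 = 3108906/695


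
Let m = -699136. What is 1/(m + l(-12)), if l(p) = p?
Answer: -1/699148 ≈ -1.4303e-6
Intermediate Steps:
1/(m + l(-12)) = 1/(-699136 - 12) = 1/(-699148) = -1/699148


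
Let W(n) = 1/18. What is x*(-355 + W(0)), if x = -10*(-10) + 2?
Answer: -108613/3 ≈ -36204.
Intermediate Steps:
x = 102 (x = 100 + 2 = 102)
W(n) = 1/18
x*(-355 + W(0)) = 102*(-355 + 1/18) = 102*(-6389/18) = -108613/3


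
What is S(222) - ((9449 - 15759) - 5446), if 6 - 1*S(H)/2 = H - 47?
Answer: 11418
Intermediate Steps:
S(H) = 106 - 2*H (S(H) = 12 - 2*(H - 47) = 12 - 2*(-47 + H) = 12 + (94 - 2*H) = 106 - 2*H)
S(222) - ((9449 - 15759) - 5446) = (106 - 2*222) - ((9449 - 15759) - 5446) = (106 - 444) - (-6310 - 5446) = -338 - 1*(-11756) = -338 + 11756 = 11418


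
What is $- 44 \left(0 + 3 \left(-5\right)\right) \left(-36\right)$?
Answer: $-23760$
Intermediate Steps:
$- 44 \left(0 + 3 \left(-5\right)\right) \left(-36\right) = - 44 \left(0 - 15\right) \left(-36\right) = \left(-44\right) \left(-15\right) \left(-36\right) = 660 \left(-36\right) = -23760$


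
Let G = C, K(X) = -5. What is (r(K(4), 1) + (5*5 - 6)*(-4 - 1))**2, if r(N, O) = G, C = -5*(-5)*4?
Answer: 25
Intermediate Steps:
C = 100 (C = 25*4 = 100)
G = 100
r(N, O) = 100
(r(K(4), 1) + (5*5 - 6)*(-4 - 1))**2 = (100 + (5*5 - 6)*(-4 - 1))**2 = (100 + (25 - 6)*(-5))**2 = (100 + 19*(-5))**2 = (100 - 95)**2 = 5**2 = 25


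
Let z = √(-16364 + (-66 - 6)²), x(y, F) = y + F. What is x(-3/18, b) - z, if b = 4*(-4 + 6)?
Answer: 47/6 - 2*I*√2795 ≈ 7.8333 - 105.74*I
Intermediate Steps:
b = 8 (b = 4*2 = 8)
x(y, F) = F + y
z = 2*I*√2795 (z = √(-16364 + (-72)²) = √(-16364 + 5184) = √(-11180) = 2*I*√2795 ≈ 105.74*I)
x(-3/18, b) - z = (8 - 3/18) - 2*I*√2795 = (8 - 3*1/18) - 2*I*√2795 = (8 - ⅙) - 2*I*√2795 = 47/6 - 2*I*√2795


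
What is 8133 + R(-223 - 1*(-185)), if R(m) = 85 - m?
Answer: 8256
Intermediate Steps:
8133 + R(-223 - 1*(-185)) = 8133 + (85 - (-223 - 1*(-185))) = 8133 + (85 - (-223 + 185)) = 8133 + (85 - 1*(-38)) = 8133 + (85 + 38) = 8133 + 123 = 8256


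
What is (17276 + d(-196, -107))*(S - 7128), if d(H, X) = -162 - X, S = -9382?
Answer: -284318710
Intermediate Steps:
(17276 + d(-196, -107))*(S - 7128) = (17276 + (-162 - 1*(-107)))*(-9382 - 7128) = (17276 + (-162 + 107))*(-16510) = (17276 - 55)*(-16510) = 17221*(-16510) = -284318710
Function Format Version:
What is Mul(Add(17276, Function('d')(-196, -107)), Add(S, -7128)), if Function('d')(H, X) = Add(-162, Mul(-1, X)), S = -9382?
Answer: -284318710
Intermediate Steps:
Mul(Add(17276, Function('d')(-196, -107)), Add(S, -7128)) = Mul(Add(17276, Add(-162, Mul(-1, -107))), Add(-9382, -7128)) = Mul(Add(17276, Add(-162, 107)), -16510) = Mul(Add(17276, -55), -16510) = Mul(17221, -16510) = -284318710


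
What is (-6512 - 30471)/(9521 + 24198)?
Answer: -36983/33719 ≈ -1.0968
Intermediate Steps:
(-6512 - 30471)/(9521 + 24198) = -36983/33719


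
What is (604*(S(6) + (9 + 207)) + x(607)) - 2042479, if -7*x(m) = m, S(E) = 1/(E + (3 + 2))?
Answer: -147227604/77 ≈ -1.9120e+6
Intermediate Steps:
S(E) = 1/(5 + E) (S(E) = 1/(E + 5) = 1/(5 + E))
x(m) = -m/7
(604*(S(6) + (9 + 207)) + x(607)) - 2042479 = (604*(1/(5 + 6) + (9 + 207)) - ⅐*607) - 2042479 = (604*(1/11 + 216) - 607/7) - 2042479 = (604*(2377/11) - 607/7) - 2042479 = (1435708/11 - 607/7) - 2042479 = 10043279/77 - 2042479 = -147227604/77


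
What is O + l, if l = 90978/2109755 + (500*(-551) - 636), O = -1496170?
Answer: -3739131354052/2109755 ≈ -1.7723e+6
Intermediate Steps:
l = -582579215702/2109755 (l = 90978*(1/2109755) + (-275500 - 636) = 90978/2109755 - 276136 = -582579215702/2109755 ≈ -2.7614e+5)
O + l = -1496170 - 582579215702/2109755 = -3739131354052/2109755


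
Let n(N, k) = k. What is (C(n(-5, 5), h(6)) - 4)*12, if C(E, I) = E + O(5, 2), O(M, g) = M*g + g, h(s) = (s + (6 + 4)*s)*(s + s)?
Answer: 156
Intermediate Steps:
h(s) = 22*s² (h(s) = (s + 10*s)*(2*s) = (11*s)*(2*s) = 22*s²)
O(M, g) = g + M*g
C(E, I) = 12 + E (C(E, I) = E + 2*(1 + 5) = E + 2*6 = E + 12 = 12 + E)
(C(n(-5, 5), h(6)) - 4)*12 = ((12 + 5) - 4)*12 = (17 - 4)*12 = 13*12 = 156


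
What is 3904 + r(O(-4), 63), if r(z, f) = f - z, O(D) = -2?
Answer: 3969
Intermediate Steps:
3904 + r(O(-4), 63) = 3904 + (63 - 1*(-2)) = 3904 + (63 + 2) = 3904 + 65 = 3969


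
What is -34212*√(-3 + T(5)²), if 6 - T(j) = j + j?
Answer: -34212*√13 ≈ -1.2335e+5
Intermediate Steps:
T(j) = 6 - 2*j (T(j) = 6 - (j + j) = 6 - 2*j)
-34212*√(-3 + T(5)²) = -34212*√(-3 + (6 - 2*5)²) = -34212*√(-3 + (6 - 10)²) = -34212*√(-3 + (-4)²) = -34212*√(-3 + 16) = -34212*√13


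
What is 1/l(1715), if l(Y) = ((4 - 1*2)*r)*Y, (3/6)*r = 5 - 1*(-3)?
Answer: 1/54880 ≈ 1.8222e-5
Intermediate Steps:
r = 16 (r = 2*(5 - 1*(-3)) = 2*(5 + 3) = 2*8 = 16)
l(Y) = 32*Y (l(Y) = ((4 - 1*2)*16)*Y = ((4 - 2)*16)*Y = (2*16)*Y = 32*Y)
1/l(1715) = 1/(32*1715) = 1/54880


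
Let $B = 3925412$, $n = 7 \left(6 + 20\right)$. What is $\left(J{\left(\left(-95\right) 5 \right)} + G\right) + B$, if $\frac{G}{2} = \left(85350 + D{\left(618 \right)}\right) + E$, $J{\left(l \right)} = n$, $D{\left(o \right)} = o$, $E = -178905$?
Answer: $3739720$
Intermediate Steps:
$n = 182$ ($n = 7 \cdot 26 = 182$)
$J{\left(l \right)} = 182$
$G = -185874$ ($G = 2 \left(\left(85350 + 618\right) - 178905\right) = 2 \left(85968 - 178905\right) = 2 \left(-92937\right) = -185874$)
$\left(J{\left(\left(-95\right) 5 \right)} + G\right) + B = \left(182 - 185874\right) + 3925412 = -185692 + 3925412 = 3739720$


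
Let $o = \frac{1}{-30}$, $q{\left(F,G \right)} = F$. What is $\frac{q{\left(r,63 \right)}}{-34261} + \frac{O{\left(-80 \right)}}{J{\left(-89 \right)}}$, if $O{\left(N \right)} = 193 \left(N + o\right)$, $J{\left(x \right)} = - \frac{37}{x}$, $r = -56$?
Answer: $- \frac{1412991311837}{38029710} \approx -37155.0$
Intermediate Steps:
$o = - \frac{1}{30} \approx -0.033333$
$O{\left(N \right)} = - \frac{193}{30} + 193 N$ ($O{\left(N \right)} = 193 \left(N - \frac{1}{30}\right) = 193 \left(- \frac{1}{30} + N\right) = - \frac{193}{30} + 193 N$)
$\frac{q{\left(r,63 \right)}}{-34261} + \frac{O{\left(-80 \right)}}{J{\left(-89 \right)}} = - \frac{56}{-34261} + \frac{- \frac{193}{30} + 193 \left(-80\right)}{\left(-37\right) \frac{1}{-89}} = \left(-56\right) \left(- \frac{1}{34261}\right) + \frac{- \frac{193}{30} - 15440}{\left(-37\right) \left(- \frac{1}{89}\right)} = \frac{56}{34261} - \frac{463393}{30 \cdot \frac{37}{89}} = \frac{56}{34261} - \frac{41241977}{1110} = - \frac{1412991311837}{38029710}$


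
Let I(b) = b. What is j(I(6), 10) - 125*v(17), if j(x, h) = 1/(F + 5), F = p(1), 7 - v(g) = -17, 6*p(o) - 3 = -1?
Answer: -47997/16 ≈ -2999.8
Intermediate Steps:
p(o) = ⅓ (p(o) = ½ + (⅙)*(-1) = ½ - ⅙ = ⅓)
v(g) = 24 (v(g) = 7 - 1*(-17) = 7 + 17 = 24)
F = ⅓ ≈ 0.33333
j(x, h) = 3/16 (j(x, h) = 1/(⅓ + 5) = 1/(16/3) = 3/16)
j(I(6), 10) - 125*v(17) = 3/16 - 125*24 = 3/16 - 3000 = -47997/16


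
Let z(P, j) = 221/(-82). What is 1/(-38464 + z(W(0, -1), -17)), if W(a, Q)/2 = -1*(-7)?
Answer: -82/3154269 ≈ -2.5997e-5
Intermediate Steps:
W(a, Q) = 14 (W(a, Q) = 2*(-1*(-7)) = 2*7 = 14)
z(P, j) = -221/82 (z(P, j) = 221*(-1/82) = -221/82)
1/(-38464 + z(W(0, -1), -17)) = 1/(-38464 - 221/82) = 1/(-3154269/82) = -82/3154269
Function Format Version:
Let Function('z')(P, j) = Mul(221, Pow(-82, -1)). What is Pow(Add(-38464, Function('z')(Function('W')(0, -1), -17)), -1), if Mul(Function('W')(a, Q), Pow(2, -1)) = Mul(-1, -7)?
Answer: Rational(-82, 3154269) ≈ -2.5997e-5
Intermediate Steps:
Function('W')(a, Q) = 14 (Function('W')(a, Q) = Mul(2, Mul(-1, -7)) = Mul(2, 7) = 14)
Function('z')(P, j) = Rational(-221, 82) (Function('z')(P, j) = Mul(221, Rational(-1, 82)) = Rational(-221, 82))
Pow(Add(-38464, Function('z')(Function('W')(0, -1), -17)), -1) = Pow(Add(-38464, Rational(-221, 82)), -1) = Pow(Rational(-3154269, 82), -1) = Rational(-82, 3154269)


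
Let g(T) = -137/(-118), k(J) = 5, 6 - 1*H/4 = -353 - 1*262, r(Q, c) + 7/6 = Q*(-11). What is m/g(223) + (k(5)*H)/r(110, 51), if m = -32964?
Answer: -28277037024/995579 ≈ -28403.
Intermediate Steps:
r(Q, c) = -7/6 - 11*Q (r(Q, c) = -7/6 + Q*(-11) = -7/6 - 11*Q)
H = 2484 (H = 24 - 4*(-353 - 1*262) = 24 - 4*(-353 - 262) = 24 - 4*(-615) = 24 + 2460 = 2484)
g(T) = 137/118 (g(T) = -137*(-1/118) = 137/118)
m/g(223) + (k(5)*H)/r(110, 51) = -32964/137/118 + (5*2484)/(-7/6 - 11*110) = -32964*118/137 + 12420/(-7/6 - 1210) = -3889752/137 + 12420/(-7267/6) = -3889752/137 + 12420*(-6/7267) = -3889752/137 - 74520/7267 = -28277037024/995579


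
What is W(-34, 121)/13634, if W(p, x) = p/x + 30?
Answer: 1798/824857 ≈ 0.0021798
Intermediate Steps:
W(p, x) = 30 + p/x
W(-34, 121)/13634 = (30 - 34/121)/13634 = (30 - 34*1/121)*(1/13634) = (30 - 34/121)*(1/13634) = (3596/121)*(1/13634) = 1798/824857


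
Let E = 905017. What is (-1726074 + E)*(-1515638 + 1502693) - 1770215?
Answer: 10626812650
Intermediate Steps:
(-1726074 + E)*(-1515638 + 1502693) - 1770215 = (-1726074 + 905017)*(-1515638 + 1502693) - 1770215 = -821057*(-12945) - 1770215 = 10628582865 - 1770215 = 10626812650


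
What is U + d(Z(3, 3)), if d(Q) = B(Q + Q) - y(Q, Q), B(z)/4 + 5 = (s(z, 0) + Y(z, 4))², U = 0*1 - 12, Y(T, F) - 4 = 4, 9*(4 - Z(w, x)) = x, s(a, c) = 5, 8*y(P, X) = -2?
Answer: 2577/4 ≈ 644.25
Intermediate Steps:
y(P, X) = -¼ (y(P, X) = (⅛)*(-2) = -¼)
Z(w, x) = 4 - x/9
Y(T, F) = 8 (Y(T, F) = 4 + 4 = 8)
U = -12 (U = 0 - 12 = -12)
B(z) = 656 (B(z) = -20 + 4*(5 + 8)² = -20 + 4*13² = -20 + 4*169 = -20 + 676 = 656)
d(Q) = 2625/4 (d(Q) = 656 - 1*(-¼) = 656 + ¼ = 2625/4)
U + d(Z(3, 3)) = -12 + 2625/4 = 2577/4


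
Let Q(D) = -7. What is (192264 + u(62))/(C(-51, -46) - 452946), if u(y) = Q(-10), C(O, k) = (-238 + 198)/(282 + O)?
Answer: -44411367/104630566 ≈ -0.42446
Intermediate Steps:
C(O, k) = -40/(282 + O)
u(y) = -7
(192264 + u(62))/(C(-51, -46) - 452946) = (192264 - 7)/(-40/(282 - 51) - 452946) = 192257/(-40/231 - 452946) = 192257/(-104630566/231) = 192257*(-231/104630566) = -44411367/104630566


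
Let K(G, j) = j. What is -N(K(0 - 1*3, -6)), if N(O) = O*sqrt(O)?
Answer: 6*I*sqrt(6) ≈ 14.697*I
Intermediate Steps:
N(O) = O**(3/2)
-N(K(0 - 1*3, -6)) = -(-6)**(3/2) = -(-6)*I*sqrt(6) = 6*I*sqrt(6)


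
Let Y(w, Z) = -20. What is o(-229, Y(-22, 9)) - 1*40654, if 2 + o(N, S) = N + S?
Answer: -40905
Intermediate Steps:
o(N, S) = -2 + N + S (o(N, S) = -2 + (N + S) = -2 + N + S)
o(-229, Y(-22, 9)) - 1*40654 = (-2 - 229 - 20) - 1*40654 = -251 - 40654 = -40905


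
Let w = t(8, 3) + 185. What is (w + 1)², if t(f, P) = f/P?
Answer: 320356/9 ≈ 35595.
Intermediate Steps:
w = 563/3 (w = 8/3 + 185 = 563/3 ≈ 187.67)
(w + 1)² = (563/3 + 1)² = (566/3)² = 320356/9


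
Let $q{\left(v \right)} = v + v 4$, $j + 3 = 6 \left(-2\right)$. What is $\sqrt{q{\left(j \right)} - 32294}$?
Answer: $i \sqrt{32369} \approx 179.91 i$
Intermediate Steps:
$j = -15$ ($j = -3 + 6 \left(-2\right) = -3 - 12 = -15$)
$q{\left(v \right)} = 5 v$ ($q{\left(v \right)} = v + 4 v = 5 v$)
$\sqrt{q{\left(j \right)} - 32294} = \sqrt{5 \left(-15\right) - 32294} = \sqrt{-75 - 32294} = \sqrt{-32369} = i \sqrt{32369}$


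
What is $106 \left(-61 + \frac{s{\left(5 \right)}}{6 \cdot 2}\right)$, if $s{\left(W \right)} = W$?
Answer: $- \frac{38531}{6} \approx -6421.8$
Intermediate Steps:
$106 \left(-61 + \frac{s{\left(5 \right)}}{6 \cdot 2}\right) = 106 \left(-61 + \frac{5}{6 \cdot 2}\right) = 106 \left(-61 + \frac{5}{12}\right) = 106 \left(- \frac{727}{12}\right) = - \frac{38531}{6}$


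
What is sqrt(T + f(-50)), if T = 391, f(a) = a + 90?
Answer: sqrt(431) ≈ 20.761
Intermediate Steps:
f(a) = 90 + a
sqrt(T + f(-50)) = sqrt(391 + (90 - 50)) = sqrt(391 + 40) = sqrt(431)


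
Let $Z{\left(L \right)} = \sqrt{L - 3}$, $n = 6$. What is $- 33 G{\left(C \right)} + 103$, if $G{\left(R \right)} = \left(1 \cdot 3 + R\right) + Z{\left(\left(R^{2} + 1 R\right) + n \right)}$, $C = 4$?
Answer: $-128 - 33 \sqrt{23} \approx -286.26$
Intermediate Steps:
$Z{\left(L \right)} = \sqrt{-3 + L}$
$G{\left(R \right)} = 3 + R + \sqrt{3 + R + R^{2}}$ ($G{\left(R \right)} = \left(1 \cdot 3 + R\right) + \sqrt{-3 + \left(\left(R^{2} + 1 R\right) + 6\right)} = \left(3 + R\right) + \sqrt{-3 + \left(\left(R^{2} + R\right) + 6\right)} = \left(3 + R\right) + \sqrt{-3 + \left(\left(R + R^{2}\right) + 6\right)} = \left(3 + R\right) + \sqrt{-3 + \left(6 + R + R^{2}\right)} = \left(3 + R\right) + \sqrt{3 + R + R^{2}} = 3 + R + \sqrt{3 + R + R^{2}}$)
$- 33 G{\left(C \right)} + 103 = - 33 \left(3 + 4 + \sqrt{3 + 4 + 4^{2}}\right) + 103 = - 33 \left(3 + 4 + \sqrt{3 + 4 + 16}\right) + 103 = - 33 \left(3 + 4 + \sqrt{23}\right) + 103 = - 33 \left(7 + \sqrt{23}\right) + 103 = \left(-231 - 33 \sqrt{23}\right) + 103 = -128 - 33 \sqrt{23}$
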